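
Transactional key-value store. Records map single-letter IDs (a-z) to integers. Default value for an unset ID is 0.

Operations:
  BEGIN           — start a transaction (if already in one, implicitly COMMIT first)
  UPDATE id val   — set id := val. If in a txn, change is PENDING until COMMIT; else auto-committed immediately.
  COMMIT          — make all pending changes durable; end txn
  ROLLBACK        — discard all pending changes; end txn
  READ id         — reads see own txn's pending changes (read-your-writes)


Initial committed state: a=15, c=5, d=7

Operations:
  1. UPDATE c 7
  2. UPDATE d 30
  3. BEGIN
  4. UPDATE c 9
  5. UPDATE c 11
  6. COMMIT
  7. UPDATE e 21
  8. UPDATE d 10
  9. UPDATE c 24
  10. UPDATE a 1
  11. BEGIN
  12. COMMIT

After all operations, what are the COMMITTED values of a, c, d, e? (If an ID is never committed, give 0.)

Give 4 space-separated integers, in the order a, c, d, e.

Initial committed: {a=15, c=5, d=7}
Op 1: UPDATE c=7 (auto-commit; committed c=7)
Op 2: UPDATE d=30 (auto-commit; committed d=30)
Op 3: BEGIN: in_txn=True, pending={}
Op 4: UPDATE c=9 (pending; pending now {c=9})
Op 5: UPDATE c=11 (pending; pending now {c=11})
Op 6: COMMIT: merged ['c'] into committed; committed now {a=15, c=11, d=30}
Op 7: UPDATE e=21 (auto-commit; committed e=21)
Op 8: UPDATE d=10 (auto-commit; committed d=10)
Op 9: UPDATE c=24 (auto-commit; committed c=24)
Op 10: UPDATE a=1 (auto-commit; committed a=1)
Op 11: BEGIN: in_txn=True, pending={}
Op 12: COMMIT: merged [] into committed; committed now {a=1, c=24, d=10, e=21}
Final committed: {a=1, c=24, d=10, e=21}

Answer: 1 24 10 21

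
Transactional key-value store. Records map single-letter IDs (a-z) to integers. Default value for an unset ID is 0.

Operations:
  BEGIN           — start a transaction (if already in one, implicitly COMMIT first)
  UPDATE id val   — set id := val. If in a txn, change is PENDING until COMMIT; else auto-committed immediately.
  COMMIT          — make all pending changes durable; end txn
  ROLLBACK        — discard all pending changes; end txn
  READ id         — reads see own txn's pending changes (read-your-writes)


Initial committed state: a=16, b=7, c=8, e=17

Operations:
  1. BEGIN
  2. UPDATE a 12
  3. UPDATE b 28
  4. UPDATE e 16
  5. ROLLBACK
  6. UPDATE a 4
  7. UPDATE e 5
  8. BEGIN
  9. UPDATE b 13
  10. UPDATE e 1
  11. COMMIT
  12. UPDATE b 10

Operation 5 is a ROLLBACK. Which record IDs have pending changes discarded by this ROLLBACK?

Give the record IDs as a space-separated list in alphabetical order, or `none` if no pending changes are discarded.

Initial committed: {a=16, b=7, c=8, e=17}
Op 1: BEGIN: in_txn=True, pending={}
Op 2: UPDATE a=12 (pending; pending now {a=12})
Op 3: UPDATE b=28 (pending; pending now {a=12, b=28})
Op 4: UPDATE e=16 (pending; pending now {a=12, b=28, e=16})
Op 5: ROLLBACK: discarded pending ['a', 'b', 'e']; in_txn=False
Op 6: UPDATE a=4 (auto-commit; committed a=4)
Op 7: UPDATE e=5 (auto-commit; committed e=5)
Op 8: BEGIN: in_txn=True, pending={}
Op 9: UPDATE b=13 (pending; pending now {b=13})
Op 10: UPDATE e=1 (pending; pending now {b=13, e=1})
Op 11: COMMIT: merged ['b', 'e'] into committed; committed now {a=4, b=13, c=8, e=1}
Op 12: UPDATE b=10 (auto-commit; committed b=10)
ROLLBACK at op 5 discards: ['a', 'b', 'e']

Answer: a b e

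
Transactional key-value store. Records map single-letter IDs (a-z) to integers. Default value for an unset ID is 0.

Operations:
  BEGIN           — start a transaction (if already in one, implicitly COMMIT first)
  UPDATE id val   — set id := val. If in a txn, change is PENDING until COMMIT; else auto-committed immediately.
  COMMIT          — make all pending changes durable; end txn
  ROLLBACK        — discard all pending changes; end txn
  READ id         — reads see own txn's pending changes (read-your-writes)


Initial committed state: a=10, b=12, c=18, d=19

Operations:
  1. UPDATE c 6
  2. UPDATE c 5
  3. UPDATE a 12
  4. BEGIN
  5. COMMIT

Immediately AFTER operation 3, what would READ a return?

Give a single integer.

Initial committed: {a=10, b=12, c=18, d=19}
Op 1: UPDATE c=6 (auto-commit; committed c=6)
Op 2: UPDATE c=5 (auto-commit; committed c=5)
Op 3: UPDATE a=12 (auto-commit; committed a=12)
After op 3: visible(a) = 12 (pending={}, committed={a=12, b=12, c=5, d=19})

Answer: 12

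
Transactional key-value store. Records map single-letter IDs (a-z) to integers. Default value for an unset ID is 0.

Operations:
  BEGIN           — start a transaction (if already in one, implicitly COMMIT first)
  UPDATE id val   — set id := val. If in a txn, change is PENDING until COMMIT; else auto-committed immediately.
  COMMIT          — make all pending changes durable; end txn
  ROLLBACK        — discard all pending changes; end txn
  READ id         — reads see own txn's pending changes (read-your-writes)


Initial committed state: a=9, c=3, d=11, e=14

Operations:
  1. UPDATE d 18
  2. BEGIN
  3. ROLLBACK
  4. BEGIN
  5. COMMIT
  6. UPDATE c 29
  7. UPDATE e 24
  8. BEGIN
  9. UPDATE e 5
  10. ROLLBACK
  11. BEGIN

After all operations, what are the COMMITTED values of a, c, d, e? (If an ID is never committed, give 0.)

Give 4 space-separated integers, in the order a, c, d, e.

Answer: 9 29 18 24

Derivation:
Initial committed: {a=9, c=3, d=11, e=14}
Op 1: UPDATE d=18 (auto-commit; committed d=18)
Op 2: BEGIN: in_txn=True, pending={}
Op 3: ROLLBACK: discarded pending []; in_txn=False
Op 4: BEGIN: in_txn=True, pending={}
Op 5: COMMIT: merged [] into committed; committed now {a=9, c=3, d=18, e=14}
Op 6: UPDATE c=29 (auto-commit; committed c=29)
Op 7: UPDATE e=24 (auto-commit; committed e=24)
Op 8: BEGIN: in_txn=True, pending={}
Op 9: UPDATE e=5 (pending; pending now {e=5})
Op 10: ROLLBACK: discarded pending ['e']; in_txn=False
Op 11: BEGIN: in_txn=True, pending={}
Final committed: {a=9, c=29, d=18, e=24}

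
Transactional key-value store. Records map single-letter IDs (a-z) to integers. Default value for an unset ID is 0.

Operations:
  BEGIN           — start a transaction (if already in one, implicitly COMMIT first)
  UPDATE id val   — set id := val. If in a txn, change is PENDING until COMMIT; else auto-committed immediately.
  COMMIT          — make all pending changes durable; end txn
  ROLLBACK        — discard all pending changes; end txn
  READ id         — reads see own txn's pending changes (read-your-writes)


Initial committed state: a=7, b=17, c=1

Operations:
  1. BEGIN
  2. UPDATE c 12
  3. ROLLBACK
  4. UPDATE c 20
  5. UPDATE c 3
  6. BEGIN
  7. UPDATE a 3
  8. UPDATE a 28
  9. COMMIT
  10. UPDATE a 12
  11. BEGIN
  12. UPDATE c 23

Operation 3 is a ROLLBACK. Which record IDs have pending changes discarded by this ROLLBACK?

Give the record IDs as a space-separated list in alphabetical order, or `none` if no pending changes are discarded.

Initial committed: {a=7, b=17, c=1}
Op 1: BEGIN: in_txn=True, pending={}
Op 2: UPDATE c=12 (pending; pending now {c=12})
Op 3: ROLLBACK: discarded pending ['c']; in_txn=False
Op 4: UPDATE c=20 (auto-commit; committed c=20)
Op 5: UPDATE c=3 (auto-commit; committed c=3)
Op 6: BEGIN: in_txn=True, pending={}
Op 7: UPDATE a=3 (pending; pending now {a=3})
Op 8: UPDATE a=28 (pending; pending now {a=28})
Op 9: COMMIT: merged ['a'] into committed; committed now {a=28, b=17, c=3}
Op 10: UPDATE a=12 (auto-commit; committed a=12)
Op 11: BEGIN: in_txn=True, pending={}
Op 12: UPDATE c=23 (pending; pending now {c=23})
ROLLBACK at op 3 discards: ['c']

Answer: c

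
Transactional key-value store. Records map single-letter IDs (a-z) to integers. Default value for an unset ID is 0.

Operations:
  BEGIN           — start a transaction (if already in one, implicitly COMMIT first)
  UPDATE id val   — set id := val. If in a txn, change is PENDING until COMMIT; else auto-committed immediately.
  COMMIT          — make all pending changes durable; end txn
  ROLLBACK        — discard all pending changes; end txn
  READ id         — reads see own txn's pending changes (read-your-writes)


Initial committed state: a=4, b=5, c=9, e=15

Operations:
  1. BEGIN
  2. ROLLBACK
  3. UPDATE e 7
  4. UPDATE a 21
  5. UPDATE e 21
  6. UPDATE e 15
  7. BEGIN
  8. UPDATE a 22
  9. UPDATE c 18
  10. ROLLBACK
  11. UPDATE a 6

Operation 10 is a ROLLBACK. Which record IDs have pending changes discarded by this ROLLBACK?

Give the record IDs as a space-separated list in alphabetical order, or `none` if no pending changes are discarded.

Answer: a c

Derivation:
Initial committed: {a=4, b=5, c=9, e=15}
Op 1: BEGIN: in_txn=True, pending={}
Op 2: ROLLBACK: discarded pending []; in_txn=False
Op 3: UPDATE e=7 (auto-commit; committed e=7)
Op 4: UPDATE a=21 (auto-commit; committed a=21)
Op 5: UPDATE e=21 (auto-commit; committed e=21)
Op 6: UPDATE e=15 (auto-commit; committed e=15)
Op 7: BEGIN: in_txn=True, pending={}
Op 8: UPDATE a=22 (pending; pending now {a=22})
Op 9: UPDATE c=18 (pending; pending now {a=22, c=18})
Op 10: ROLLBACK: discarded pending ['a', 'c']; in_txn=False
Op 11: UPDATE a=6 (auto-commit; committed a=6)
ROLLBACK at op 10 discards: ['a', 'c']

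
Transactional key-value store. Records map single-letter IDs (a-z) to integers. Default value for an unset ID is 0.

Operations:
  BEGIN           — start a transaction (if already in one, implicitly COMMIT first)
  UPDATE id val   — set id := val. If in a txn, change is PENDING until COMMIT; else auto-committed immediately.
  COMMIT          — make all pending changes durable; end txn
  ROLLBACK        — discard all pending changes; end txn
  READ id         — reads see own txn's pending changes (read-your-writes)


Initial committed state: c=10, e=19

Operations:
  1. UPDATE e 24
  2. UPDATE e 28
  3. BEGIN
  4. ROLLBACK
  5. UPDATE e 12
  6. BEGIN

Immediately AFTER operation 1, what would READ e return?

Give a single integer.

Initial committed: {c=10, e=19}
Op 1: UPDATE e=24 (auto-commit; committed e=24)
After op 1: visible(e) = 24 (pending={}, committed={c=10, e=24})

Answer: 24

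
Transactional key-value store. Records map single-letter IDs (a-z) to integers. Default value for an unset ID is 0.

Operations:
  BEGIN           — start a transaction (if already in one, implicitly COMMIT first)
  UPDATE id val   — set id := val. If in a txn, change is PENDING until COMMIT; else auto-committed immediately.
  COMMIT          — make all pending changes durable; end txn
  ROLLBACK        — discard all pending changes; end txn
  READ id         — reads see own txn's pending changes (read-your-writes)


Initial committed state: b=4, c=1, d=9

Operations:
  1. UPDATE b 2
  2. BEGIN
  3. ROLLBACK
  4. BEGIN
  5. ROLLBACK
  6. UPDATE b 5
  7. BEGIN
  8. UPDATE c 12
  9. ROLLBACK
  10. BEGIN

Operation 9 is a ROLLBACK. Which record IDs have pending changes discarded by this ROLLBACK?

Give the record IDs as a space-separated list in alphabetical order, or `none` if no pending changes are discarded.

Answer: c

Derivation:
Initial committed: {b=4, c=1, d=9}
Op 1: UPDATE b=2 (auto-commit; committed b=2)
Op 2: BEGIN: in_txn=True, pending={}
Op 3: ROLLBACK: discarded pending []; in_txn=False
Op 4: BEGIN: in_txn=True, pending={}
Op 5: ROLLBACK: discarded pending []; in_txn=False
Op 6: UPDATE b=5 (auto-commit; committed b=5)
Op 7: BEGIN: in_txn=True, pending={}
Op 8: UPDATE c=12 (pending; pending now {c=12})
Op 9: ROLLBACK: discarded pending ['c']; in_txn=False
Op 10: BEGIN: in_txn=True, pending={}
ROLLBACK at op 9 discards: ['c']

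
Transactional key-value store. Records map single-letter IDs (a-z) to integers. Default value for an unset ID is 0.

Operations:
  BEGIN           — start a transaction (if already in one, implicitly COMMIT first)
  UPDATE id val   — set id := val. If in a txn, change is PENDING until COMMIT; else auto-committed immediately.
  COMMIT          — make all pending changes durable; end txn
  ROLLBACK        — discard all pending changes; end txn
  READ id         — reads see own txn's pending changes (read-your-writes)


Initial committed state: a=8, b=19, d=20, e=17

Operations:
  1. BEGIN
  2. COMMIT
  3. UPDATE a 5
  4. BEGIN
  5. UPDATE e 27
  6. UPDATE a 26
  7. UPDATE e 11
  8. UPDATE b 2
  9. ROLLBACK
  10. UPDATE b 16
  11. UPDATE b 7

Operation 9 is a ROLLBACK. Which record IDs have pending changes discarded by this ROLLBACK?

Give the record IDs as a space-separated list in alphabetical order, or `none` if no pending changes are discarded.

Initial committed: {a=8, b=19, d=20, e=17}
Op 1: BEGIN: in_txn=True, pending={}
Op 2: COMMIT: merged [] into committed; committed now {a=8, b=19, d=20, e=17}
Op 3: UPDATE a=5 (auto-commit; committed a=5)
Op 4: BEGIN: in_txn=True, pending={}
Op 5: UPDATE e=27 (pending; pending now {e=27})
Op 6: UPDATE a=26 (pending; pending now {a=26, e=27})
Op 7: UPDATE e=11 (pending; pending now {a=26, e=11})
Op 8: UPDATE b=2 (pending; pending now {a=26, b=2, e=11})
Op 9: ROLLBACK: discarded pending ['a', 'b', 'e']; in_txn=False
Op 10: UPDATE b=16 (auto-commit; committed b=16)
Op 11: UPDATE b=7 (auto-commit; committed b=7)
ROLLBACK at op 9 discards: ['a', 'b', 'e']

Answer: a b e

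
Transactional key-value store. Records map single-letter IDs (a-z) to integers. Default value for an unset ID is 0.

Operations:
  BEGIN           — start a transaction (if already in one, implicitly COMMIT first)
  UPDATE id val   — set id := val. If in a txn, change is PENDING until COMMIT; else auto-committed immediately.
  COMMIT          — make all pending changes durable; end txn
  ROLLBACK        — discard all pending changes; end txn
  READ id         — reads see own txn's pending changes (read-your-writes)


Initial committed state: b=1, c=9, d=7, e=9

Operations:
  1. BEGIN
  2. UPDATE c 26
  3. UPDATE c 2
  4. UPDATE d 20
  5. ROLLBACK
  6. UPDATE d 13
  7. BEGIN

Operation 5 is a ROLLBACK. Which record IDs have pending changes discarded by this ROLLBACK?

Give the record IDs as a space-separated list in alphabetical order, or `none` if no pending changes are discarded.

Answer: c d

Derivation:
Initial committed: {b=1, c=9, d=7, e=9}
Op 1: BEGIN: in_txn=True, pending={}
Op 2: UPDATE c=26 (pending; pending now {c=26})
Op 3: UPDATE c=2 (pending; pending now {c=2})
Op 4: UPDATE d=20 (pending; pending now {c=2, d=20})
Op 5: ROLLBACK: discarded pending ['c', 'd']; in_txn=False
Op 6: UPDATE d=13 (auto-commit; committed d=13)
Op 7: BEGIN: in_txn=True, pending={}
ROLLBACK at op 5 discards: ['c', 'd']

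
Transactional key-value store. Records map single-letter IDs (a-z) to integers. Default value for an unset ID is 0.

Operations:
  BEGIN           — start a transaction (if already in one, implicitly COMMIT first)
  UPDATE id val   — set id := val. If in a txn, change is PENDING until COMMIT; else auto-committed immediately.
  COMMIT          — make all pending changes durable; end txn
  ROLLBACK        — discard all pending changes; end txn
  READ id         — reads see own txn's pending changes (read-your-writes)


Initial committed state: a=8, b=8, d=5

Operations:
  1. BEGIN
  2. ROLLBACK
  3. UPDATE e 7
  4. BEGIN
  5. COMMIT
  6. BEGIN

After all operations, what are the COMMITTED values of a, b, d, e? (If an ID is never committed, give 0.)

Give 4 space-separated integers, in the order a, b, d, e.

Initial committed: {a=8, b=8, d=5}
Op 1: BEGIN: in_txn=True, pending={}
Op 2: ROLLBACK: discarded pending []; in_txn=False
Op 3: UPDATE e=7 (auto-commit; committed e=7)
Op 4: BEGIN: in_txn=True, pending={}
Op 5: COMMIT: merged [] into committed; committed now {a=8, b=8, d=5, e=7}
Op 6: BEGIN: in_txn=True, pending={}
Final committed: {a=8, b=8, d=5, e=7}

Answer: 8 8 5 7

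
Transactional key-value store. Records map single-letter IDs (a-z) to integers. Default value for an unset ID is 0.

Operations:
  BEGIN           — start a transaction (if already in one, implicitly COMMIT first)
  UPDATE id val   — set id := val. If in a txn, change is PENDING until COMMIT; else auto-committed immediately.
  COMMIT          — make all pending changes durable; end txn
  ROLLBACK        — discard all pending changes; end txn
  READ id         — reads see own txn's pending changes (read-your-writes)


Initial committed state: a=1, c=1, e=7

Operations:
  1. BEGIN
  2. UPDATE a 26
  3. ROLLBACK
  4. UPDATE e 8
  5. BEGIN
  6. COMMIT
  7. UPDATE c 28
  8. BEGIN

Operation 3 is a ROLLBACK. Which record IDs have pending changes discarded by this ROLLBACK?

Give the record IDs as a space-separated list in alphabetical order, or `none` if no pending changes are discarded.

Answer: a

Derivation:
Initial committed: {a=1, c=1, e=7}
Op 1: BEGIN: in_txn=True, pending={}
Op 2: UPDATE a=26 (pending; pending now {a=26})
Op 3: ROLLBACK: discarded pending ['a']; in_txn=False
Op 4: UPDATE e=8 (auto-commit; committed e=8)
Op 5: BEGIN: in_txn=True, pending={}
Op 6: COMMIT: merged [] into committed; committed now {a=1, c=1, e=8}
Op 7: UPDATE c=28 (auto-commit; committed c=28)
Op 8: BEGIN: in_txn=True, pending={}
ROLLBACK at op 3 discards: ['a']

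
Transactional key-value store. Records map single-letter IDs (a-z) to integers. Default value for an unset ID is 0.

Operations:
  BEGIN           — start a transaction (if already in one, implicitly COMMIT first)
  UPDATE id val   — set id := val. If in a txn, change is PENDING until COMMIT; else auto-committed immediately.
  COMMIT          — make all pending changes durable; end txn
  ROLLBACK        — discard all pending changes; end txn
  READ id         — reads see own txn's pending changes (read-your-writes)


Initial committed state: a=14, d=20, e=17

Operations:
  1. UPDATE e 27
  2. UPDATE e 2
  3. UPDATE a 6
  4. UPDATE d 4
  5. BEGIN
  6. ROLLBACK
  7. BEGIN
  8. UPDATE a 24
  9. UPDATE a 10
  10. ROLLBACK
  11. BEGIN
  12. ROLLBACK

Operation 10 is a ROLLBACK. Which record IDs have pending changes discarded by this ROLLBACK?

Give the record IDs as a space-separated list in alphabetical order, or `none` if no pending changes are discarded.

Initial committed: {a=14, d=20, e=17}
Op 1: UPDATE e=27 (auto-commit; committed e=27)
Op 2: UPDATE e=2 (auto-commit; committed e=2)
Op 3: UPDATE a=6 (auto-commit; committed a=6)
Op 4: UPDATE d=4 (auto-commit; committed d=4)
Op 5: BEGIN: in_txn=True, pending={}
Op 6: ROLLBACK: discarded pending []; in_txn=False
Op 7: BEGIN: in_txn=True, pending={}
Op 8: UPDATE a=24 (pending; pending now {a=24})
Op 9: UPDATE a=10 (pending; pending now {a=10})
Op 10: ROLLBACK: discarded pending ['a']; in_txn=False
Op 11: BEGIN: in_txn=True, pending={}
Op 12: ROLLBACK: discarded pending []; in_txn=False
ROLLBACK at op 10 discards: ['a']

Answer: a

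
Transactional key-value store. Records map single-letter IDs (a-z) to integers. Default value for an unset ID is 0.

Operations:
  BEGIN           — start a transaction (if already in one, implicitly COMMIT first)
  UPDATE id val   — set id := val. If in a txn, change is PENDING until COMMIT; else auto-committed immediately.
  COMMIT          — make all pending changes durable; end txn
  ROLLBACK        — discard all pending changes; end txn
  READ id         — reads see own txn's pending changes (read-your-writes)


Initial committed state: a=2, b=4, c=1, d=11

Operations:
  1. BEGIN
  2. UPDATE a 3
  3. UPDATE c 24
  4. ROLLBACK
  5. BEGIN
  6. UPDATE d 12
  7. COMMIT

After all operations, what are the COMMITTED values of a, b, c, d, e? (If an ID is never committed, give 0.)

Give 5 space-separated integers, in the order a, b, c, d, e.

Answer: 2 4 1 12 0

Derivation:
Initial committed: {a=2, b=4, c=1, d=11}
Op 1: BEGIN: in_txn=True, pending={}
Op 2: UPDATE a=3 (pending; pending now {a=3})
Op 3: UPDATE c=24 (pending; pending now {a=3, c=24})
Op 4: ROLLBACK: discarded pending ['a', 'c']; in_txn=False
Op 5: BEGIN: in_txn=True, pending={}
Op 6: UPDATE d=12 (pending; pending now {d=12})
Op 7: COMMIT: merged ['d'] into committed; committed now {a=2, b=4, c=1, d=12}
Final committed: {a=2, b=4, c=1, d=12}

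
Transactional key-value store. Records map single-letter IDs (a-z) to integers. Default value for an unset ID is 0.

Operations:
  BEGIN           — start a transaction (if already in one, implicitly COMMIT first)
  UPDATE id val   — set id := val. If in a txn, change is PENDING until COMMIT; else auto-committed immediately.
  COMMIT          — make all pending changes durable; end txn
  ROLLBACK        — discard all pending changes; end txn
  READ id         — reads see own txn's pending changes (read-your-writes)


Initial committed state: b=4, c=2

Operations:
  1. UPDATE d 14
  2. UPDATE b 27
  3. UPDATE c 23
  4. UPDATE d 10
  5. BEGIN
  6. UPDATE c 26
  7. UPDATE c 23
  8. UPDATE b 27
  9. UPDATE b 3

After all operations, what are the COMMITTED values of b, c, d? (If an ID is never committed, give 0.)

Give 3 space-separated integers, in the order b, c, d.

Answer: 27 23 10

Derivation:
Initial committed: {b=4, c=2}
Op 1: UPDATE d=14 (auto-commit; committed d=14)
Op 2: UPDATE b=27 (auto-commit; committed b=27)
Op 3: UPDATE c=23 (auto-commit; committed c=23)
Op 4: UPDATE d=10 (auto-commit; committed d=10)
Op 5: BEGIN: in_txn=True, pending={}
Op 6: UPDATE c=26 (pending; pending now {c=26})
Op 7: UPDATE c=23 (pending; pending now {c=23})
Op 8: UPDATE b=27 (pending; pending now {b=27, c=23})
Op 9: UPDATE b=3 (pending; pending now {b=3, c=23})
Final committed: {b=27, c=23, d=10}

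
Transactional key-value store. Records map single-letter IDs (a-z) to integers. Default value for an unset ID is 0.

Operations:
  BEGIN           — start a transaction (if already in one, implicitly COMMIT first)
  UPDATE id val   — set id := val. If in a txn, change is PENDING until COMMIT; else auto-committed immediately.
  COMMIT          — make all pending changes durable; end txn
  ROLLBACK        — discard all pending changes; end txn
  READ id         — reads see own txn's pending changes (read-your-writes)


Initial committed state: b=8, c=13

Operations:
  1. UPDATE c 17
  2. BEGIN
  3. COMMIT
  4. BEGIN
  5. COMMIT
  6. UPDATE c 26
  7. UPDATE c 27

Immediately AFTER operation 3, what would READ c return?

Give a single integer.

Answer: 17

Derivation:
Initial committed: {b=8, c=13}
Op 1: UPDATE c=17 (auto-commit; committed c=17)
Op 2: BEGIN: in_txn=True, pending={}
Op 3: COMMIT: merged [] into committed; committed now {b=8, c=17}
After op 3: visible(c) = 17 (pending={}, committed={b=8, c=17})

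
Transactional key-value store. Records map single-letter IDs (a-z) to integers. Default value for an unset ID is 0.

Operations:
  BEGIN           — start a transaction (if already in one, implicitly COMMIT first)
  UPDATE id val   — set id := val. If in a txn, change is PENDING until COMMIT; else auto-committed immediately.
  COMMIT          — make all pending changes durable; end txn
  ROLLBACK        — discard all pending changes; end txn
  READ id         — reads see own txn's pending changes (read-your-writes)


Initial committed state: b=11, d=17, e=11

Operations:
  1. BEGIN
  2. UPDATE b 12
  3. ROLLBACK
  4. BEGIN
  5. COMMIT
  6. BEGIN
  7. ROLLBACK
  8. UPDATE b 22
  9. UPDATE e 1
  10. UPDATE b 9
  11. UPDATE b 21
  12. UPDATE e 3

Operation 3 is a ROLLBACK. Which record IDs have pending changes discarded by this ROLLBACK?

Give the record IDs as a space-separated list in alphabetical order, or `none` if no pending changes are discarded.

Answer: b

Derivation:
Initial committed: {b=11, d=17, e=11}
Op 1: BEGIN: in_txn=True, pending={}
Op 2: UPDATE b=12 (pending; pending now {b=12})
Op 3: ROLLBACK: discarded pending ['b']; in_txn=False
Op 4: BEGIN: in_txn=True, pending={}
Op 5: COMMIT: merged [] into committed; committed now {b=11, d=17, e=11}
Op 6: BEGIN: in_txn=True, pending={}
Op 7: ROLLBACK: discarded pending []; in_txn=False
Op 8: UPDATE b=22 (auto-commit; committed b=22)
Op 9: UPDATE e=1 (auto-commit; committed e=1)
Op 10: UPDATE b=9 (auto-commit; committed b=9)
Op 11: UPDATE b=21 (auto-commit; committed b=21)
Op 12: UPDATE e=3 (auto-commit; committed e=3)
ROLLBACK at op 3 discards: ['b']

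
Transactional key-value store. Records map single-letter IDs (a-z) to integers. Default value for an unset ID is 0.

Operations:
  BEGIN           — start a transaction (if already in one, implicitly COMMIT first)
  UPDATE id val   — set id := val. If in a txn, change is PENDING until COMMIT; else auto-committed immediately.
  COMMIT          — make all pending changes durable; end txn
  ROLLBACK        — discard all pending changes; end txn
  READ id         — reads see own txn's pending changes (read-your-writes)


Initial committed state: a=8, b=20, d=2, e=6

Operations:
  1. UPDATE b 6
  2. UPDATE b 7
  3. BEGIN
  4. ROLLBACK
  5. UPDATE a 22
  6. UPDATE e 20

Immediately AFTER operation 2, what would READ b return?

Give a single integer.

Initial committed: {a=8, b=20, d=2, e=6}
Op 1: UPDATE b=6 (auto-commit; committed b=6)
Op 2: UPDATE b=7 (auto-commit; committed b=7)
After op 2: visible(b) = 7 (pending={}, committed={a=8, b=7, d=2, e=6})

Answer: 7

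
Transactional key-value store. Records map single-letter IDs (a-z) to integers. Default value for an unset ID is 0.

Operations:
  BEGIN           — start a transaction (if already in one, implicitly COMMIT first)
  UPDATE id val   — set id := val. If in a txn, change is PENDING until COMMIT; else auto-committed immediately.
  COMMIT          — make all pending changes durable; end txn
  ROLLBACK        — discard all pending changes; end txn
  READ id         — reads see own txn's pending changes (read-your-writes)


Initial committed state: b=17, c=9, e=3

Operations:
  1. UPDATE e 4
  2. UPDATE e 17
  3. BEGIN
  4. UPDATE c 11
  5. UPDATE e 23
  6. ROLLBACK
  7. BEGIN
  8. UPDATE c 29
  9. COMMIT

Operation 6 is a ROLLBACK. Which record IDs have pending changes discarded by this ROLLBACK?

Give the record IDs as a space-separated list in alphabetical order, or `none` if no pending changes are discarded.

Answer: c e

Derivation:
Initial committed: {b=17, c=9, e=3}
Op 1: UPDATE e=4 (auto-commit; committed e=4)
Op 2: UPDATE e=17 (auto-commit; committed e=17)
Op 3: BEGIN: in_txn=True, pending={}
Op 4: UPDATE c=11 (pending; pending now {c=11})
Op 5: UPDATE e=23 (pending; pending now {c=11, e=23})
Op 6: ROLLBACK: discarded pending ['c', 'e']; in_txn=False
Op 7: BEGIN: in_txn=True, pending={}
Op 8: UPDATE c=29 (pending; pending now {c=29})
Op 9: COMMIT: merged ['c'] into committed; committed now {b=17, c=29, e=17}
ROLLBACK at op 6 discards: ['c', 'e']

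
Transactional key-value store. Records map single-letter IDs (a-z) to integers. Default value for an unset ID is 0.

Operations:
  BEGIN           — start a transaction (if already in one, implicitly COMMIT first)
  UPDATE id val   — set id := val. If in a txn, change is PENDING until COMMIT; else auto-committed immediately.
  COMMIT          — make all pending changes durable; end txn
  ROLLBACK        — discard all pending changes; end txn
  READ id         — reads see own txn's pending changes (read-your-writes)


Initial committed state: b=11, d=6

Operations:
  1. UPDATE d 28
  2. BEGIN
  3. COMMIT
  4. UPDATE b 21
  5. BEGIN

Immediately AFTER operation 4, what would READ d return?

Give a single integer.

Initial committed: {b=11, d=6}
Op 1: UPDATE d=28 (auto-commit; committed d=28)
Op 2: BEGIN: in_txn=True, pending={}
Op 3: COMMIT: merged [] into committed; committed now {b=11, d=28}
Op 4: UPDATE b=21 (auto-commit; committed b=21)
After op 4: visible(d) = 28 (pending={}, committed={b=21, d=28})

Answer: 28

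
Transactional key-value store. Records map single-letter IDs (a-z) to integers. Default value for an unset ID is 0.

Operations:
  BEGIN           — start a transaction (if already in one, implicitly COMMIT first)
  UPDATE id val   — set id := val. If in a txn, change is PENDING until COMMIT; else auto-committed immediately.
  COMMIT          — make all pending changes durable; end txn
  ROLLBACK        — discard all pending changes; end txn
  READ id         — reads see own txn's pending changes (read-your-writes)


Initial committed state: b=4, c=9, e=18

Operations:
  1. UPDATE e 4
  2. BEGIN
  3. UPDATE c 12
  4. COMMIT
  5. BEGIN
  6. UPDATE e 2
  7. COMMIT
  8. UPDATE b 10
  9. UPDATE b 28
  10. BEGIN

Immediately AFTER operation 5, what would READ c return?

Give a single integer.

Answer: 12

Derivation:
Initial committed: {b=4, c=9, e=18}
Op 1: UPDATE e=4 (auto-commit; committed e=4)
Op 2: BEGIN: in_txn=True, pending={}
Op 3: UPDATE c=12 (pending; pending now {c=12})
Op 4: COMMIT: merged ['c'] into committed; committed now {b=4, c=12, e=4}
Op 5: BEGIN: in_txn=True, pending={}
After op 5: visible(c) = 12 (pending={}, committed={b=4, c=12, e=4})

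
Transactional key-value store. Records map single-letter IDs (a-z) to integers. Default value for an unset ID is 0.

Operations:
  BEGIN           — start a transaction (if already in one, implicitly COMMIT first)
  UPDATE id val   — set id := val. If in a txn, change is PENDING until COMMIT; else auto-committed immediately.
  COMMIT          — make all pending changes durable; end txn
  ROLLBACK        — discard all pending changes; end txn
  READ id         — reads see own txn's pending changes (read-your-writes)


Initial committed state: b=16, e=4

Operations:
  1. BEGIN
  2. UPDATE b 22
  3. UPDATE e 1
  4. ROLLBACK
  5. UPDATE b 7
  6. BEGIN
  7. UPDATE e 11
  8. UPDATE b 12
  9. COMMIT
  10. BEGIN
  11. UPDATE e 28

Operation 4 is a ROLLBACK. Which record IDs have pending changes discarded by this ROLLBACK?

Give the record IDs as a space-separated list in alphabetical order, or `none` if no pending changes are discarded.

Initial committed: {b=16, e=4}
Op 1: BEGIN: in_txn=True, pending={}
Op 2: UPDATE b=22 (pending; pending now {b=22})
Op 3: UPDATE e=1 (pending; pending now {b=22, e=1})
Op 4: ROLLBACK: discarded pending ['b', 'e']; in_txn=False
Op 5: UPDATE b=7 (auto-commit; committed b=7)
Op 6: BEGIN: in_txn=True, pending={}
Op 7: UPDATE e=11 (pending; pending now {e=11})
Op 8: UPDATE b=12 (pending; pending now {b=12, e=11})
Op 9: COMMIT: merged ['b', 'e'] into committed; committed now {b=12, e=11}
Op 10: BEGIN: in_txn=True, pending={}
Op 11: UPDATE e=28 (pending; pending now {e=28})
ROLLBACK at op 4 discards: ['b', 'e']

Answer: b e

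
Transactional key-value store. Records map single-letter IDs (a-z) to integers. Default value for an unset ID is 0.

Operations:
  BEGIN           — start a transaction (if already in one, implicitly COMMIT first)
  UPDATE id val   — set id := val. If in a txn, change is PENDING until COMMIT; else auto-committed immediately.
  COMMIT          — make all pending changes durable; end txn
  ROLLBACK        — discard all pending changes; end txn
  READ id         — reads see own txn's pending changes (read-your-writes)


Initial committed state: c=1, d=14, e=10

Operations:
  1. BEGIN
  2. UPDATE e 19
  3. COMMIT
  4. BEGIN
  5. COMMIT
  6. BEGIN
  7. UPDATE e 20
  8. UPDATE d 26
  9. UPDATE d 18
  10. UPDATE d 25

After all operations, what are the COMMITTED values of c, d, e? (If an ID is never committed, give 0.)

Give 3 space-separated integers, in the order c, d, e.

Initial committed: {c=1, d=14, e=10}
Op 1: BEGIN: in_txn=True, pending={}
Op 2: UPDATE e=19 (pending; pending now {e=19})
Op 3: COMMIT: merged ['e'] into committed; committed now {c=1, d=14, e=19}
Op 4: BEGIN: in_txn=True, pending={}
Op 5: COMMIT: merged [] into committed; committed now {c=1, d=14, e=19}
Op 6: BEGIN: in_txn=True, pending={}
Op 7: UPDATE e=20 (pending; pending now {e=20})
Op 8: UPDATE d=26 (pending; pending now {d=26, e=20})
Op 9: UPDATE d=18 (pending; pending now {d=18, e=20})
Op 10: UPDATE d=25 (pending; pending now {d=25, e=20})
Final committed: {c=1, d=14, e=19}

Answer: 1 14 19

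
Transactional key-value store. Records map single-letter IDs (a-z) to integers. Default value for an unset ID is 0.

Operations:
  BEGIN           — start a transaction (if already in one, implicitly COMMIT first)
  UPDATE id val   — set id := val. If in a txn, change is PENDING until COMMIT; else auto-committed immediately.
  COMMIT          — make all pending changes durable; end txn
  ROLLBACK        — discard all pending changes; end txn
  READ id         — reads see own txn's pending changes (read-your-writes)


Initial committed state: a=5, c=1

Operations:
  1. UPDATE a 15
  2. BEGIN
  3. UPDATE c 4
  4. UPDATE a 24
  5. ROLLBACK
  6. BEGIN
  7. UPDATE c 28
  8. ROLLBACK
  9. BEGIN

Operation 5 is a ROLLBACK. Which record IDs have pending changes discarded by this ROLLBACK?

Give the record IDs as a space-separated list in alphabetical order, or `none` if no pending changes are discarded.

Answer: a c

Derivation:
Initial committed: {a=5, c=1}
Op 1: UPDATE a=15 (auto-commit; committed a=15)
Op 2: BEGIN: in_txn=True, pending={}
Op 3: UPDATE c=4 (pending; pending now {c=4})
Op 4: UPDATE a=24 (pending; pending now {a=24, c=4})
Op 5: ROLLBACK: discarded pending ['a', 'c']; in_txn=False
Op 6: BEGIN: in_txn=True, pending={}
Op 7: UPDATE c=28 (pending; pending now {c=28})
Op 8: ROLLBACK: discarded pending ['c']; in_txn=False
Op 9: BEGIN: in_txn=True, pending={}
ROLLBACK at op 5 discards: ['a', 'c']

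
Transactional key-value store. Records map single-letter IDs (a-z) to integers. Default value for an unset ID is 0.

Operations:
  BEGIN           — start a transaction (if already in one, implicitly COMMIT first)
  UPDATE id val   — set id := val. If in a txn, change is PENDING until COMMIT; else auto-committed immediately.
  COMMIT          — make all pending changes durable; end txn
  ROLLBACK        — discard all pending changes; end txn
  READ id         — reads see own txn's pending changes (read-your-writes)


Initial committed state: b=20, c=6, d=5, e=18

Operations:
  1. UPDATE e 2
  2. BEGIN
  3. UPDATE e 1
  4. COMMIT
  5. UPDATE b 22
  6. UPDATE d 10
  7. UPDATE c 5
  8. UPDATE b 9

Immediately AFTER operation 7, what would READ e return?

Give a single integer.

Initial committed: {b=20, c=6, d=5, e=18}
Op 1: UPDATE e=2 (auto-commit; committed e=2)
Op 2: BEGIN: in_txn=True, pending={}
Op 3: UPDATE e=1 (pending; pending now {e=1})
Op 4: COMMIT: merged ['e'] into committed; committed now {b=20, c=6, d=5, e=1}
Op 5: UPDATE b=22 (auto-commit; committed b=22)
Op 6: UPDATE d=10 (auto-commit; committed d=10)
Op 7: UPDATE c=5 (auto-commit; committed c=5)
After op 7: visible(e) = 1 (pending={}, committed={b=22, c=5, d=10, e=1})

Answer: 1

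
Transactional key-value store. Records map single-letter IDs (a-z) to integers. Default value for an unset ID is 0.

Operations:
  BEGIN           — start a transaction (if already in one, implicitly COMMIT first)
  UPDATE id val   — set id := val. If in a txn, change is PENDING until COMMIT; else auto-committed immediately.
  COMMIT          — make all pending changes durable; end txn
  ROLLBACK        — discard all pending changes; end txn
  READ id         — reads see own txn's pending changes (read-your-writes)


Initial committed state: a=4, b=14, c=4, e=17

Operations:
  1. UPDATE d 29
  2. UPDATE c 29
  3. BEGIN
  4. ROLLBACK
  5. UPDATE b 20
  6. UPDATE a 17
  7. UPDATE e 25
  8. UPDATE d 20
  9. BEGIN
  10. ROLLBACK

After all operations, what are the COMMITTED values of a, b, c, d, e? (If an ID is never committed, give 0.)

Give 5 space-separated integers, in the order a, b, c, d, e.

Answer: 17 20 29 20 25

Derivation:
Initial committed: {a=4, b=14, c=4, e=17}
Op 1: UPDATE d=29 (auto-commit; committed d=29)
Op 2: UPDATE c=29 (auto-commit; committed c=29)
Op 3: BEGIN: in_txn=True, pending={}
Op 4: ROLLBACK: discarded pending []; in_txn=False
Op 5: UPDATE b=20 (auto-commit; committed b=20)
Op 6: UPDATE a=17 (auto-commit; committed a=17)
Op 7: UPDATE e=25 (auto-commit; committed e=25)
Op 8: UPDATE d=20 (auto-commit; committed d=20)
Op 9: BEGIN: in_txn=True, pending={}
Op 10: ROLLBACK: discarded pending []; in_txn=False
Final committed: {a=17, b=20, c=29, d=20, e=25}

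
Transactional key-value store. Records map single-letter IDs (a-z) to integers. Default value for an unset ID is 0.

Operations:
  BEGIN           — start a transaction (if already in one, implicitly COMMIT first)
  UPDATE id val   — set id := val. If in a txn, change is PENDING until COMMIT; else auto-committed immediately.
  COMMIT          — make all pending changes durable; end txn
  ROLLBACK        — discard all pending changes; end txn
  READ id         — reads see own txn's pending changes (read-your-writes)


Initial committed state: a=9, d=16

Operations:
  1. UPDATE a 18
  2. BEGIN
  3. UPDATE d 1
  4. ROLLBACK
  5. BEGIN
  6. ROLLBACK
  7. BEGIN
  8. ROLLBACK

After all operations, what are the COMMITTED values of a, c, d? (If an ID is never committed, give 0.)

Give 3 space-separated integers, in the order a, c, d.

Answer: 18 0 16

Derivation:
Initial committed: {a=9, d=16}
Op 1: UPDATE a=18 (auto-commit; committed a=18)
Op 2: BEGIN: in_txn=True, pending={}
Op 3: UPDATE d=1 (pending; pending now {d=1})
Op 4: ROLLBACK: discarded pending ['d']; in_txn=False
Op 5: BEGIN: in_txn=True, pending={}
Op 6: ROLLBACK: discarded pending []; in_txn=False
Op 7: BEGIN: in_txn=True, pending={}
Op 8: ROLLBACK: discarded pending []; in_txn=False
Final committed: {a=18, d=16}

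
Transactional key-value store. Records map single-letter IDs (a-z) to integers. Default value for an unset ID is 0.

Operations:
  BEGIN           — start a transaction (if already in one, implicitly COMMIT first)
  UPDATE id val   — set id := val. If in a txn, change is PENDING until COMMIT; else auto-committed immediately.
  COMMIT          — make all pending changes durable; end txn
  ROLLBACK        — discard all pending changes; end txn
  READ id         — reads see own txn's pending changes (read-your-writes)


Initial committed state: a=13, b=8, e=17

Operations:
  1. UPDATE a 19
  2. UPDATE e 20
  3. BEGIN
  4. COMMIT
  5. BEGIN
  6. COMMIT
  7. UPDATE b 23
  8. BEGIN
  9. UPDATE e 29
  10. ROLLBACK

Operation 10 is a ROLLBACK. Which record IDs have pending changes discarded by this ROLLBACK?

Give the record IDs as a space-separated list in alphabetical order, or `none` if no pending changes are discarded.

Answer: e

Derivation:
Initial committed: {a=13, b=8, e=17}
Op 1: UPDATE a=19 (auto-commit; committed a=19)
Op 2: UPDATE e=20 (auto-commit; committed e=20)
Op 3: BEGIN: in_txn=True, pending={}
Op 4: COMMIT: merged [] into committed; committed now {a=19, b=8, e=20}
Op 5: BEGIN: in_txn=True, pending={}
Op 6: COMMIT: merged [] into committed; committed now {a=19, b=8, e=20}
Op 7: UPDATE b=23 (auto-commit; committed b=23)
Op 8: BEGIN: in_txn=True, pending={}
Op 9: UPDATE e=29 (pending; pending now {e=29})
Op 10: ROLLBACK: discarded pending ['e']; in_txn=False
ROLLBACK at op 10 discards: ['e']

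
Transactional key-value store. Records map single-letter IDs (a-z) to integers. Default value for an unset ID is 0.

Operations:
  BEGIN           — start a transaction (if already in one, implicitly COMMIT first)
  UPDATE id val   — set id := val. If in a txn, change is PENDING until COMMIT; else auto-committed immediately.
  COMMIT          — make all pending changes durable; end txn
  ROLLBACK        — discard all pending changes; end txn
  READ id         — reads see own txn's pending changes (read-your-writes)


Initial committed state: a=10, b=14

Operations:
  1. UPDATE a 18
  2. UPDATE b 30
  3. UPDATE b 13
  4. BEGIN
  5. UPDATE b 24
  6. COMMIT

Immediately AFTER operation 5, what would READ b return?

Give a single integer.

Initial committed: {a=10, b=14}
Op 1: UPDATE a=18 (auto-commit; committed a=18)
Op 2: UPDATE b=30 (auto-commit; committed b=30)
Op 3: UPDATE b=13 (auto-commit; committed b=13)
Op 4: BEGIN: in_txn=True, pending={}
Op 5: UPDATE b=24 (pending; pending now {b=24})
After op 5: visible(b) = 24 (pending={b=24}, committed={a=18, b=13})

Answer: 24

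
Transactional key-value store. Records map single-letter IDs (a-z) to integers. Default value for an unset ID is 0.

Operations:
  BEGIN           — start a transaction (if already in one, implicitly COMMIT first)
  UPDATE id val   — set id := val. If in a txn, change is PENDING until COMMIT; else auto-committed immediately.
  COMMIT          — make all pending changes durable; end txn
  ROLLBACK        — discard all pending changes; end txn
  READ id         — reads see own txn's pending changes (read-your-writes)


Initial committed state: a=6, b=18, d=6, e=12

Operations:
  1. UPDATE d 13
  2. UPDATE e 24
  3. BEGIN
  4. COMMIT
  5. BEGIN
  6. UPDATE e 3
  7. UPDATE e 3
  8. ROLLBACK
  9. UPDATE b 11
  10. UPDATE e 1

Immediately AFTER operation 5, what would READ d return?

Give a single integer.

Initial committed: {a=6, b=18, d=6, e=12}
Op 1: UPDATE d=13 (auto-commit; committed d=13)
Op 2: UPDATE e=24 (auto-commit; committed e=24)
Op 3: BEGIN: in_txn=True, pending={}
Op 4: COMMIT: merged [] into committed; committed now {a=6, b=18, d=13, e=24}
Op 5: BEGIN: in_txn=True, pending={}
After op 5: visible(d) = 13 (pending={}, committed={a=6, b=18, d=13, e=24})

Answer: 13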